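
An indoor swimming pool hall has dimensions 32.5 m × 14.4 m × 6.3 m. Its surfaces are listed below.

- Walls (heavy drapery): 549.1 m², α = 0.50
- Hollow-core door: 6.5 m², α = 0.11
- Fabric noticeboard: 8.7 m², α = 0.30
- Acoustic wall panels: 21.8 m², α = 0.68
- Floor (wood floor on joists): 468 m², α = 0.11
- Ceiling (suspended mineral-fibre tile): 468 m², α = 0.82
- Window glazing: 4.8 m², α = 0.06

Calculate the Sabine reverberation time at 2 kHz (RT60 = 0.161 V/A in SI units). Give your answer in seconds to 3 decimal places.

0.652 s

Total absorption A = 549.1×0.50 + 6.5×0.11 + 8.7×0.30 + 21.8×0.68 + 468×0.11 + 468×0.82 + 4.8×0.06
  = 274.550 + 0.715 + 2.610 + 14.824 + 51.480 + 383.760 + 0.288 = 728.227 m² sabins.
Volume V = 32.5 × 14.4 × 6.3 = 2948.4 m³.
Sabine: RT60 = 0.161 × 2948.4 / 728.227 = 0.652 s.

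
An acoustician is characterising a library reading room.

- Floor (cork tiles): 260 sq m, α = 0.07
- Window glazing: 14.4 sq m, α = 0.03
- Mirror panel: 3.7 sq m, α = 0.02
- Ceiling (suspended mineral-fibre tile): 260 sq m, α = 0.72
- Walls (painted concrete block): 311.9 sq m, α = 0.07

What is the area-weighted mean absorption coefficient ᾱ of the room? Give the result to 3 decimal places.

Total surface area S = 850.0 sq m.
Weighted sum Σ Sα = 227.739.
ᾱ = 227.739 / 850.0 = 0.268.

0.268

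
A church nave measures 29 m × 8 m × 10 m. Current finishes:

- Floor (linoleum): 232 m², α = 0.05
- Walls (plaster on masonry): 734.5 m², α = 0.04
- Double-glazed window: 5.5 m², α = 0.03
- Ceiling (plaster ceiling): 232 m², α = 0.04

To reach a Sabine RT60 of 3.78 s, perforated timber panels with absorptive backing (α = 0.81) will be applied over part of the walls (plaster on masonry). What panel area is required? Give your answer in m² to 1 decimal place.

Summing Sᵢαᵢ: 11.600 + 29.380 + 0.165 + 9.280 → A₁ = 50.425 sabins.
Required A₂ = 0.161·2320/3.78 = 98.815 sabins.
ΔA needed = 98.815 − 50.425 = 48.390 sabins.
Net gain per m²: Δα = 0.81 − 0.04 = 0.77.
Panel area = 48.390 / 0.77 = 62.8 m².

62.8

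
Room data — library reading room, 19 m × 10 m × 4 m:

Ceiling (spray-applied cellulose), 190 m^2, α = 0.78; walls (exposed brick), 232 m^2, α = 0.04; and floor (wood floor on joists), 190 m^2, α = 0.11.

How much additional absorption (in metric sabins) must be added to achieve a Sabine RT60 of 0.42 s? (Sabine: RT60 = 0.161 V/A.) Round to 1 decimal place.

Equivalent absorption area: A₁ = 190·0.78 + 232·0.04 + 190·0.11 = 178.380 m^2.
V = 760 m³. Required absorption A₂ = 0.161 × 760 / 0.42 = 291.333 sabins.
ΔA = A₂ − A₁ = 291.333 − 178.380 = 113.0 sabins.

113.0 sabins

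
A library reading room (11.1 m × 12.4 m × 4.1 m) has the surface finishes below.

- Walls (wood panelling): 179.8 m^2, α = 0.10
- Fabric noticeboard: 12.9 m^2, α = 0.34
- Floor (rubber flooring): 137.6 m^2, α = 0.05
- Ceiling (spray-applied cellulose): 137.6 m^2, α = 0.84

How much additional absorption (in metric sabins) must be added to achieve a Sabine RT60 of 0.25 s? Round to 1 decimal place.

Equivalent absorption area: A₁ = 179.8·0.10 + 12.9·0.34 + 137.6·0.05 + 137.6·0.84 = 144.830 m^2.
V = 564.324 m³. Required absorption A₂ = 0.161 × 564.324 / 0.25 = 363.425 sabins.
Additional absorption ΔA = 363.425 − 144.830 = 218.6 sabins.

218.6 sabins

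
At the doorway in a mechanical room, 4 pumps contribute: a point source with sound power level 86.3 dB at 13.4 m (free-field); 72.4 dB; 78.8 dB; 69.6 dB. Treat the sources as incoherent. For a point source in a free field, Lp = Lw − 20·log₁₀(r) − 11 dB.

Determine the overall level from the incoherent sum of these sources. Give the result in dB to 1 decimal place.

80.1 dB

Source at 13.4 m: Lp = 86.3 − 20·log₁₀(13.4) − 11 = 52.8 dB.
Σ 10^(Lᵢ/10) = 1.025e+08.
Back to dB: 10·log₁₀ Σ = 80.1 dB.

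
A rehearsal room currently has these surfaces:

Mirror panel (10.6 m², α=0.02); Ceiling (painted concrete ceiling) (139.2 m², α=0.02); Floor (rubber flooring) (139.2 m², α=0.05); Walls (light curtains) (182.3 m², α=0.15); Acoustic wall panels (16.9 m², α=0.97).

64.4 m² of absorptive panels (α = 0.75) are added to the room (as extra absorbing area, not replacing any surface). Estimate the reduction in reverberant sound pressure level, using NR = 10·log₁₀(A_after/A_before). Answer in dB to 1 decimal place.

Total absorption A_before = 10.6*0.02 + 139.2*0.02 + 139.2*0.05 + 182.3*0.15 + 16.9*0.97
  = 0.212 + 2.784 + 6.960 + 27.345 + 16.393 = 53.694 m² sabins.
Treatment contributes 64.4·0.75 = 48.300 sabins.
A_after = 53.694 + 48.300 = 101.994 sabins.
Reduction = 10 log₁₀(A_after/A_before) = 10 log₁₀(1.8995) = 2.8 dB.

2.8 dB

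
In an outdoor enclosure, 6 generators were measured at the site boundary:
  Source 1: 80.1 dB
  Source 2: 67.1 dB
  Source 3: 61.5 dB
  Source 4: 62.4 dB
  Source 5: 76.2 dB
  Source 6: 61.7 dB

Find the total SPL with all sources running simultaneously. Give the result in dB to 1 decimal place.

81.9 dB

Sum in the linear (power) domain: Σ 10^(Lᵢ/10) = 10^(80.1/10) + 10^(67.1/10) + 10^(61.5/10) + 10^(62.4/10) + 10^(76.2/10) + 10^(61.7/10) = 1.538e+08.
L_total = 10·log₁₀(1.538e+08) = 81.9 dB.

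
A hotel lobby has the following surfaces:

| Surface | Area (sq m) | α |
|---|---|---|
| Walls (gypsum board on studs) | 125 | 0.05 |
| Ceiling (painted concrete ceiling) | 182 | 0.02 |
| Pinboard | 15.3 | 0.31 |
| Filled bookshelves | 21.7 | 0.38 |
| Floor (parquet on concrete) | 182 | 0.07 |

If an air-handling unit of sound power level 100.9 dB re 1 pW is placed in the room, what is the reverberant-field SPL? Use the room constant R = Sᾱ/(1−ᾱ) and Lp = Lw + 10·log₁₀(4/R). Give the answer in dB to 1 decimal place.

91.1 dB

A = 35.619 sabins; S = 526.0 sq m.
ᾱ = 35.619/526.0 = 0.0677; R = Sᾱ/(1−ᾱ) = 35.619/(1−0.0677) = 38.206 sq m.
Lp = Lw + 10 log₁₀(4/R) = 100.9 -9.80 = 91.1 dB.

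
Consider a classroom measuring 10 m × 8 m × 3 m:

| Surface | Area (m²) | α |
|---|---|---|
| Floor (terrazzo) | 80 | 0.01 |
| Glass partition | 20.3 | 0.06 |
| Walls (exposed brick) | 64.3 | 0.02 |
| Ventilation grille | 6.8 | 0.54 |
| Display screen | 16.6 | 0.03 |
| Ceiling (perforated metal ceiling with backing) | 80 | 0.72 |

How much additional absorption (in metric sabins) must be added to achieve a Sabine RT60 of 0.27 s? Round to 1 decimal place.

A₁ = Σ Sᵢαᵢ = 80*0.01 + 20.3*0.06 + 64.3*0.02 + 6.8*0.54 + 16.6*0.03 + 80*0.72 = 65.074 sabins.
V = 240 m³. Required absorption A₂ = 0.161 × 240 / 0.27 = 143.111 sabins.
Additional absorption ΔA = 143.111 − 65.074 = 78.0 sabins.

78.0 sabins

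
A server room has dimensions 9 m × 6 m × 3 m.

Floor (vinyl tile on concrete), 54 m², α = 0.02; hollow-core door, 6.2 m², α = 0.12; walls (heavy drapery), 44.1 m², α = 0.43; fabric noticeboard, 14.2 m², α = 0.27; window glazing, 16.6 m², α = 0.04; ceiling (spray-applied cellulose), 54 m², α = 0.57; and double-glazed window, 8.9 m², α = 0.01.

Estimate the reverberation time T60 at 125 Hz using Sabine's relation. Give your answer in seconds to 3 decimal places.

0.464 seconds

A = Σ Sᵢαᵢ = 54·0.02 + 6.2·0.12 + 44.1·0.43 + 14.2·0.27 + 16.6·0.04 + 54·0.57 + 8.9·0.01 = 56.154 sabins.
Room volume: 162 m³.
Sabine: RT60 = 0.161 × 162 / 56.154 = 0.464 s.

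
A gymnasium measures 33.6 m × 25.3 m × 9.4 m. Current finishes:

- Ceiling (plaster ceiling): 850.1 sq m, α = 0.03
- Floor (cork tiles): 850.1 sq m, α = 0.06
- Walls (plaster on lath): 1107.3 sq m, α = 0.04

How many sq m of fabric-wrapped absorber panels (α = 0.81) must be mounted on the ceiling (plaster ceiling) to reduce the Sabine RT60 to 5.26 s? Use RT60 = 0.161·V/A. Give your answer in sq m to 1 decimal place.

Equivalent absorption area: A₁ = 850.1·0.03 + 850.1·0.06 + 1107.3·0.04 = 120.801 sq m.
V = 7990.752 m³. Target absorption A₂ = 0.161 × 7990.752 / 5.26 = 244.584 sabins.
Absorption to add: 244.584 − 120.801 = 123.783 sabins.
Each sq m of panel replacing the ceiling (plaster ceiling) adds (0.81 − 0.03) = 0.78 sabins.
Panel area = 123.783 / 0.78 = 158.7 sq m.

158.7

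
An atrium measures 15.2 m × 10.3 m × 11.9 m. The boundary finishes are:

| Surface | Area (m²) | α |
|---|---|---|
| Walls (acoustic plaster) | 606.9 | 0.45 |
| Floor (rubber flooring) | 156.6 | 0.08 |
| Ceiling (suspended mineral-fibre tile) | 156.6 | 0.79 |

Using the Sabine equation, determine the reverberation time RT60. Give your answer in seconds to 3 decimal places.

A = Σ Sᵢαᵢ = 606.9*0.45 + 156.6*0.08 + 156.6*0.79 = 409.347 sabins.
Volume V = 15.2 × 10.3 × 11.9 = 1863.064 m³.
RT60 = 0.161 · V / A = 0.161 × 1863.064 / 409.347 = 0.733 s.

0.733 s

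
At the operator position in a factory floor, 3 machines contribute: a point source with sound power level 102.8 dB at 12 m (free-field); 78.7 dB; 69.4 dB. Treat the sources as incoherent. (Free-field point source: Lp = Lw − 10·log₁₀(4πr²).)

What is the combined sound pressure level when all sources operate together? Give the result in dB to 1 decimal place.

79.7 dB

Source at 12 m: Lp = 102.8 − 10·log₁₀(4π·12²) = 102.8 − 10·log₁₀(1809.557) = 70.2 dB.
Σ 10^(Lᵢ/10) = 9.331e+07.
Combined level = 10 log₁₀(9.331e+07) = 79.7 dB.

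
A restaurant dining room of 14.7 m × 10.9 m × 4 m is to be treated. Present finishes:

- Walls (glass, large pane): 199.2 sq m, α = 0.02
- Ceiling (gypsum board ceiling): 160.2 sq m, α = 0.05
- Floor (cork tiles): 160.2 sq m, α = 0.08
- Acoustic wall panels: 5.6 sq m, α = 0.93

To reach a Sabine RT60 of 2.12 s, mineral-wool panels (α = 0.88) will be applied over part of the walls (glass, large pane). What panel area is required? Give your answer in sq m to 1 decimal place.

21.7

Total absorption A₁ = 199.2×0.02 + 160.2×0.05 + 160.2×0.08 + 5.6×0.93
  = 3.984 + 8.010 + 12.816 + 5.208 = 30.018 sq m sabins.
V = 640.92 m³. Target absorption A₂ = 0.161 × 640.92 / 2.12 = 48.674 sabins.
Absorption to add: 48.674 − 30.018 = 18.656 sabins.
Net gain per sq m: Δα = 0.88 − 0.02 = 0.86.
Panel area = 18.656 / 0.86 = 21.7 sq m.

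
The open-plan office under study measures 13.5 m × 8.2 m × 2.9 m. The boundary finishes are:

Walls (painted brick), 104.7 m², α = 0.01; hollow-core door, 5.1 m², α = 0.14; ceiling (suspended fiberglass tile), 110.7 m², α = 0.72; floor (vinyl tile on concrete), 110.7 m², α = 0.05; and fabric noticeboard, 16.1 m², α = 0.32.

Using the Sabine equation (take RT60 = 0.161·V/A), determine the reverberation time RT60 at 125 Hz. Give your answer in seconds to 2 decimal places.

0.56 sec

Equivalent absorption area: A = 104.7×0.01 + 5.1×0.14 + 110.7×0.72 + 110.7×0.05 + 16.1×0.32 = 92.152 m².
Volume V = 13.5 × 8.2 × 2.9 = 321.03 m³.
T = 0.161 V/A = 0.161·321.03/92.152 = 0.56 s.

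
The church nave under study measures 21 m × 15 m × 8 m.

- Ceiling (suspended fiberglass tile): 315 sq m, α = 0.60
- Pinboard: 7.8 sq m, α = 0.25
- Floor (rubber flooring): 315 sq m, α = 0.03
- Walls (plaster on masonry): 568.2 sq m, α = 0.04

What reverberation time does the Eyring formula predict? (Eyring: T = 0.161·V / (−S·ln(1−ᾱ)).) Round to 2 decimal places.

Total surface area S = 315 + 7.8 + 315 + 568.2 = 1206.0 sq m.
Absorption A = 315×0.60 + 7.8×0.25 + 315×0.03 + 568.2×0.04 = 223.128 sabins.
Mean coefficient ᾱ = A/S = 0.1850.
Eyring denominator: −S ln(1−ᾱ) = 246.708.
V = 21 × 15 × 8 = 2520 m³.
RT60 = 0.161 × 2520 / 246.708 = 1.64 s.

1.64 s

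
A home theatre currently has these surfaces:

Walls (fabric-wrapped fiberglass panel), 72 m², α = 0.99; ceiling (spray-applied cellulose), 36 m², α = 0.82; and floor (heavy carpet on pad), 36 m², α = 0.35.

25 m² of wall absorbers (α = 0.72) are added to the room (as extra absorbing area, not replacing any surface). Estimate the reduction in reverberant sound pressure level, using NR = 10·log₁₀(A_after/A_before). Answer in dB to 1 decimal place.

Equivalent absorption area: A_before = 72·0.99 + 36·0.82 + 36·0.35 = 113.400 m².
Added absorption = 25 × 0.72 = 18.000 sabins.
A_after = 113.400 + 18.000 = 131.400 sabins.
Reduction = 10 log₁₀(A_after/A_before) = 10 log₁₀(1.1587) = 0.6 dB.

0.6 dB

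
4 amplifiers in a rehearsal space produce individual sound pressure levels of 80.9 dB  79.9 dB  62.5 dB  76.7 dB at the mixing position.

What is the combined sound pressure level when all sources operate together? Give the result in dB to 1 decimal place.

Σ 10^(Lᵢ/10) = 2.693e+08.
Combined level = 10 log₁₀(2.693e+08) = 84.3 dB.

84.3 dB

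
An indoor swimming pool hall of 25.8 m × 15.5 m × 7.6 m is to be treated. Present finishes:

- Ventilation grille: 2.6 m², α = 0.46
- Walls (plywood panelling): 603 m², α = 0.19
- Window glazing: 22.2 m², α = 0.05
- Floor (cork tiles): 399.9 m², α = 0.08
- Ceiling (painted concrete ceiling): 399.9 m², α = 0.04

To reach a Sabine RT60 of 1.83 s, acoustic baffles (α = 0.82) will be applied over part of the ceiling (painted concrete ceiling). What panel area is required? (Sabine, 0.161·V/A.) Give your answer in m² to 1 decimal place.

Total absorption A₁ = 2.6*0.46 + 603*0.19 + 22.2*0.05 + 399.9*0.08 + 399.9*0.04
  = 1.196 + 114.570 + 1.110 + 31.992 + 15.996 = 164.864 m² sabins.
Required A₂ = 0.161·3039.24/1.83 = 267.387 sabins.
Absorption to add: 267.387 − 164.864 = 102.523 sabins.
Each m² of panel replacing the ceiling (painted concrete ceiling) adds (0.82 − 0.04) = 0.78 sabins.
Area = ΔA/Δα = 102.523/0.78 = 131.4 m².

131.4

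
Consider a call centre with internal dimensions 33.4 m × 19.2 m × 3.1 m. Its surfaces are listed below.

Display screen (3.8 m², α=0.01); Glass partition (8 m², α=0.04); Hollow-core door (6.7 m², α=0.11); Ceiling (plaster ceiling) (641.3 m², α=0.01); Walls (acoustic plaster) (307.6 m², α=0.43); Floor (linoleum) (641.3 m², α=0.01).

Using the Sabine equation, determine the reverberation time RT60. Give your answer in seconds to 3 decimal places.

A = Σ Sᵢαᵢ = 3.8×0.01 + 8×0.04 + 6.7×0.11 + 641.3×0.01 + 307.6×0.43 + 641.3×0.01 = 146.189 sabins.
V = 33.4·19.2·3.1 = 1987.968 m³.
T = 0.161 V/A = 0.161·1987.968/146.189 = 2.189 s.

2.189 s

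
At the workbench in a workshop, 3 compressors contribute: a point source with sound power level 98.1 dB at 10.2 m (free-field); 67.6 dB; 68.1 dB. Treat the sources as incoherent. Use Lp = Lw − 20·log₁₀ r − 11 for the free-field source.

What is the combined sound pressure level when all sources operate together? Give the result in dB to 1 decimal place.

Source at 10.2 m: Lp = 98.1 − 20·log₁₀(10.2) − 11 = 66.9 dB.
Sum in the linear (power) domain: Σ 10^(Lᵢ/10) = 10^(66.9/10) + 10^(67.6/10) + 10^(68.1/10) = 1.711e+07.
Back to dB: 10·log₁₀ Σ = 72.3 dB.

72.3 dB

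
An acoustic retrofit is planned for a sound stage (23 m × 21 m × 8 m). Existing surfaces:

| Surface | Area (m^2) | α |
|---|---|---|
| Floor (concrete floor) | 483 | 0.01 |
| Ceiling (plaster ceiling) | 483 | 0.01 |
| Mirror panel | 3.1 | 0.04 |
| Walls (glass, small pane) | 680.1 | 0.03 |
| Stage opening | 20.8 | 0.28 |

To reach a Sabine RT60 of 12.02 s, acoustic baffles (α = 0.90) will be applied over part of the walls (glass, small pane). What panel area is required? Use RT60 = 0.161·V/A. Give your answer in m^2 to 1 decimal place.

18.1

Total absorption A₁ = 483*0.01 + 483*0.01 + 3.1*0.04 + 680.1*0.03 + 20.8*0.28
  = 4.830 + 4.830 + 0.124 + 20.403 + 5.824 = 36.011 m^2 sabins.
V = 3864 m³. Target absorption A₂ = 0.161 × 3864 / 12.02 = 51.756 sabins.
ΔA needed = 51.756 − 36.011 = 15.745 sabins.
Each m^2 of panel replacing the walls (glass, small pane) adds (0.90 − 0.03) = 0.87 sabins.
Panel area = 15.745 / 0.87 = 18.1 m^2.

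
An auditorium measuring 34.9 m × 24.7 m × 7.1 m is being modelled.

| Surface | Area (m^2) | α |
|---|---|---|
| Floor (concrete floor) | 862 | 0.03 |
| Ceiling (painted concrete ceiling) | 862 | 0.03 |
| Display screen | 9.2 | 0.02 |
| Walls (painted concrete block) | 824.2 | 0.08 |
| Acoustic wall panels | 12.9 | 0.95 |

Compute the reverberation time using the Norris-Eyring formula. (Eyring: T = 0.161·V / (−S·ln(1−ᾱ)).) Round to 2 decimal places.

7.38 s

S = Σ Sᵢ = 2570.3 m^2.
Σ(Sᵢαᵢ) = 862·0.03 + 862·0.03 + 9.2·0.02 + 824.2·0.08 + 12.9·0.95 = 130.095.
Mean coefficient ᾱ = A/S = 0.0506.
−S·ln(1−ᾱ) = −2570.3 × ln(1 − 0.0506) = 133.463.
V = 34.9 × 24.7 × 7.1 = 6120.413 m³.
RT60 = 0.161 × 6120.413 / 133.463 = 7.38 s.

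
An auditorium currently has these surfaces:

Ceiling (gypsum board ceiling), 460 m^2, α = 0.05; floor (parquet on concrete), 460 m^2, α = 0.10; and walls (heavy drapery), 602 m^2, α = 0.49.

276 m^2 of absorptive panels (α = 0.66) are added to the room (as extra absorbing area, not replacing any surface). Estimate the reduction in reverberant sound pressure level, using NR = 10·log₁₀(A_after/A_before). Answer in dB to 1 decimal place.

A_before = Σ Sᵢαᵢ = 460*0.05 + 460*0.10 + 602*0.49 = 363.980 sabins.
Treatment contributes 276·0.66 = 182.160 sabins.
A_after = 363.980 + 182.160 = 546.140 sabins.
NR = 10·log₁₀(546.140/363.980) = 1.8 dB.

1.8 dB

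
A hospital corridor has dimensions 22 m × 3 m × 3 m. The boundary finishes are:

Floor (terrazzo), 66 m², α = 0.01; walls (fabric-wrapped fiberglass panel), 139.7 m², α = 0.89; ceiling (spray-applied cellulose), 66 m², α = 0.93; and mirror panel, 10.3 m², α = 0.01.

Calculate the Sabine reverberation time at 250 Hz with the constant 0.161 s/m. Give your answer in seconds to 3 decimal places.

0.171 s

Equivalent absorption area: A = 66·0.01 + 139.7·0.89 + 66·0.93 + 10.3·0.01 = 186.476 m².
Volume V = 22 × 3 × 3 = 198 m³.
RT60 = 0.161 · V / A = 0.161 × 198 / 186.476 = 0.171 s.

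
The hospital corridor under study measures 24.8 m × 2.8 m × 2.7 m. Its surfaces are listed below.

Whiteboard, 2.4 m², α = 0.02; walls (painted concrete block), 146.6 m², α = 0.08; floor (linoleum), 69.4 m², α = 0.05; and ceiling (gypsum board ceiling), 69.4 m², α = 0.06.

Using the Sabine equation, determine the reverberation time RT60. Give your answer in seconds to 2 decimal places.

A = Σ Sᵢαᵢ = 2.4×0.02 + 146.6×0.08 + 69.4×0.05 + 69.4×0.06 = 19.410 sabins.
V = 24.8·2.8·2.7 = 187.488 m³.
RT60 = 0.161 · V / A = 0.161 × 187.488 / 19.410 = 1.56 s.

1.56 s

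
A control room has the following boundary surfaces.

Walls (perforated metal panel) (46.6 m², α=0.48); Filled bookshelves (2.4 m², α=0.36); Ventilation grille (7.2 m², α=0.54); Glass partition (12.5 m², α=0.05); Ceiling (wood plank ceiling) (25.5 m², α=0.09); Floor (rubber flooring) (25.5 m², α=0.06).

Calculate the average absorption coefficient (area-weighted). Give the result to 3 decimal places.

Total surface area S = 119.7 m².
Weighted sum Σ Sα = 31.570.
ᾱ = A/S = 0.264.

0.264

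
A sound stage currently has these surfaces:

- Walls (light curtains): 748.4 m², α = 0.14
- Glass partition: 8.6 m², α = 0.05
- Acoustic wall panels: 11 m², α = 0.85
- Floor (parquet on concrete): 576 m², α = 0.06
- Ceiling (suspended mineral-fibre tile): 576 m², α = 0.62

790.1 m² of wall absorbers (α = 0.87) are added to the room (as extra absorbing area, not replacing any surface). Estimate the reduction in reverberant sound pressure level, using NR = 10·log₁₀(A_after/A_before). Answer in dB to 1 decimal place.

Equivalent absorption area: A_before = 748.4×0.14 + 8.6×0.05 + 11×0.85 + 576×0.06 + 576×0.62 = 506.236 m².
Added absorption = 790.1 × 0.87 = 687.387 sabins.
New total A_after = 1193.623 sabins.
Reduction = 10 log₁₀(A_after/A_before) = 10 log₁₀(2.3578) = 3.7 dB.

3.7 dB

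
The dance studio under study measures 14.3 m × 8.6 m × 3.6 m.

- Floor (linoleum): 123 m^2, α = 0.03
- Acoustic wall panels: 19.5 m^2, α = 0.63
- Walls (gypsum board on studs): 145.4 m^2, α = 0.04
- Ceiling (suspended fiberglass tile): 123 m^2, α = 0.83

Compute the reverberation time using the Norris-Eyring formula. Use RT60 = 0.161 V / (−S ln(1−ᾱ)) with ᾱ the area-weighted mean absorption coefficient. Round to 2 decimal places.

Total surface area S = 123 + 19.5 + 145.4 + 123 = 410.9 m^2.
Σ(Sᵢαᵢ) = 123×0.03 + 19.5×0.63 + 145.4×0.04 + 123×0.83 = 123.881.
ᾱ = 123.881 / 410.9 = 0.3015.
Eyring denominator: −S ln(1−ᾱ) = 147.439.
V = 14.3 × 8.6 × 3.6 = 442.728 m³.
RT60 = 0.161 × 442.728 / 147.439 = 0.48 s.

0.48 s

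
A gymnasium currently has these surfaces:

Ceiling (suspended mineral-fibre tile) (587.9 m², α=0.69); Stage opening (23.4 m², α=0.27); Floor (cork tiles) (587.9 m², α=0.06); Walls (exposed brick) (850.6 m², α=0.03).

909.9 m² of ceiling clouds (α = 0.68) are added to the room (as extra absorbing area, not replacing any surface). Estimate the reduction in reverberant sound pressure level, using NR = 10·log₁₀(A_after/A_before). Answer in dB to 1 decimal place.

3.6 dB

Summing Sᵢαᵢ: 405.651 + 6.318 + 35.274 + 25.518 → A_before = 472.761 sabins.
Treatment contributes 909.9·0.68 = 618.732 sabins.
New total A_after = 1091.493 sabins.
NR = 10·log₁₀(1091.493/472.761) = 3.6 dB.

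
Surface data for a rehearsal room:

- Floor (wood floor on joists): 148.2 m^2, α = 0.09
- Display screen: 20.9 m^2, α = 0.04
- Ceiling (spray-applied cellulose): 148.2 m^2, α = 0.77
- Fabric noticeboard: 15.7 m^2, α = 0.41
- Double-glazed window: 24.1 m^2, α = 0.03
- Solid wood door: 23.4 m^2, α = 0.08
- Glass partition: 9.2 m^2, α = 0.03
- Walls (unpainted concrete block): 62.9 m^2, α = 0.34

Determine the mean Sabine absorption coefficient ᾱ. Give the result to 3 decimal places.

0.351

S = Σ Sᵢ = 148.2 + 20.9 + 148.2 + 15.7 + 24.1 + 23.4 + 9.2 + 62.9 = 452.6 m^2.
Σ(Sᵢαᵢ) = 148.2*0.09 + 20.9*0.04 + 148.2*0.77 + 15.7*0.41 + 24.1*0.03 + 23.4*0.08 + 9.2*0.03 + 62.9*0.34 = 158.982.
ᾱ = 158.982 / 452.6 = 0.351.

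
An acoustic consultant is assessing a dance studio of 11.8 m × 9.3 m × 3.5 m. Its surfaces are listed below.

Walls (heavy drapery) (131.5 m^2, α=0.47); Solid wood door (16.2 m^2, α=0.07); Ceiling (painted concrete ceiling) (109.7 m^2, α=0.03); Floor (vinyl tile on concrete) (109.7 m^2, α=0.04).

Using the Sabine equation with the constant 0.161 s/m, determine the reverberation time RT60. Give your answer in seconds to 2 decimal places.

Summing Sᵢαᵢ: 61.805 + 1.134 + 3.291 + 4.388 → A = 70.618 sabins.
V = 11.8·9.3·3.5 = 384.09 m³.
Sabine: RT60 = 0.161 × 384.09 / 70.618 = 0.88 s.

0.88 s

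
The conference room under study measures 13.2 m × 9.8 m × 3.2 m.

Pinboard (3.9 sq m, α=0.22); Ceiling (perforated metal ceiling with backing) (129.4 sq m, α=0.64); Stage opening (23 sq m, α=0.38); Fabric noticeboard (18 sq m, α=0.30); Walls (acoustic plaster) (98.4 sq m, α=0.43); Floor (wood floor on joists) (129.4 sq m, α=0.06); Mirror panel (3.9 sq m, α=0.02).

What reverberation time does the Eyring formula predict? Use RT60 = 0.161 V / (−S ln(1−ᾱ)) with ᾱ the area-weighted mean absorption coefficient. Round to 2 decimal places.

0.36 seconds

S = Σ Sᵢ = 406.0 sq m.
Absorption A = 3.9×0.22 + 129.4×0.64 + 23×0.38 + 18×0.30 + 98.4×0.43 + 129.4×0.06 + 3.9×0.02 = 147.968 sabins.
Mean coefficient ᾱ = A/S = 0.3645.
−S·ln(1−ᾱ) = −406.0 × ln(1 − 0.3645) = 184.057.
V = 13.2 × 9.8 × 3.2 = 413.952 m³.
RT60 = 0.161 × 413.952 / 184.057 = 0.36 s.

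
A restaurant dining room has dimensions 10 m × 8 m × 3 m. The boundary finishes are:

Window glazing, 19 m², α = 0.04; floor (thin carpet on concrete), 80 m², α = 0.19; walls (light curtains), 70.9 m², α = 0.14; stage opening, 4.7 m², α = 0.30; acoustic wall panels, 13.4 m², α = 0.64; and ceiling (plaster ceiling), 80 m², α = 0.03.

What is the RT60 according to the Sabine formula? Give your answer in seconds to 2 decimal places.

1.01 s

A = Σ Sᵢαᵢ = 19*0.04 + 80*0.19 + 70.9*0.14 + 4.7*0.30 + 13.4*0.64 + 80*0.03 = 38.272 sabins.
V = 10·8·3 = 240 m³.
RT60 = 0.161 · V / A = 0.161 × 240 / 38.272 = 1.01 s.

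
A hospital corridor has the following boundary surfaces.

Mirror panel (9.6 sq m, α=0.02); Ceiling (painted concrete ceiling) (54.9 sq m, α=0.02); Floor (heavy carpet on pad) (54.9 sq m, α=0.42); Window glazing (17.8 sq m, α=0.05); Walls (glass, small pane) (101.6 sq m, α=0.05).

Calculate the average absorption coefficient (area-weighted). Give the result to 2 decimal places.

S = Σ Sᵢ = 9.6 + 54.9 + 54.9 + 17.8 + 101.6 = 238.8 sq m.
Weighted sum Σ Sα = 30.318.
ᾱ = 30.318 / 238.8 = 0.13.

0.13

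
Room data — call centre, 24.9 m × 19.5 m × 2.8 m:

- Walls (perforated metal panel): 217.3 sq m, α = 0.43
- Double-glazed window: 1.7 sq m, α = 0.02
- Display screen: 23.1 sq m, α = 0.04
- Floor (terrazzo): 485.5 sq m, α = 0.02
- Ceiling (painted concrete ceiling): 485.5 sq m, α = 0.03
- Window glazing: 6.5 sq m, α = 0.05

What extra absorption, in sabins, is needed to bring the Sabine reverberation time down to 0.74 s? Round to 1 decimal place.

176.8 sabins

Total absorption A₁ = 217.3×0.43 + 1.7×0.02 + 23.1×0.04 + 485.5×0.02 + 485.5×0.03 + 6.5×0.05
  = 93.439 + 0.034 + 0.924 + 9.710 + 14.565 + 0.325 = 118.997 sq m sabins.
V = 1359.54 m³. Required absorption A₂ = 0.161 × 1359.54 / 0.74 = 295.792 sabins.
ΔA = A₂ − A₁ = 295.792 − 118.997 = 176.8 sabins.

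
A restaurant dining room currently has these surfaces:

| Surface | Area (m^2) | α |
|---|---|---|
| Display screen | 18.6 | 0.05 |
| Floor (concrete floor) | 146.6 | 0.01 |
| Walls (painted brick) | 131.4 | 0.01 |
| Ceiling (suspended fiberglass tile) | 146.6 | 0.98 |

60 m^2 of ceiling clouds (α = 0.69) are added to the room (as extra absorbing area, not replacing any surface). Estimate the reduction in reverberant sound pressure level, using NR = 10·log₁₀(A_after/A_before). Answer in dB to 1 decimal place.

Equivalent absorption area: A_before = 18.6×0.05 + 146.6×0.01 + 131.4×0.01 + 146.6×0.98 = 147.378 m^2.
Treatment contributes 60·0.69 = 41.400 sabins.
A_after = 147.378 + 41.400 = 188.778 sabins.
NR = 10·log₁₀(188.778/147.378) = 1.1 dB.

1.1 dB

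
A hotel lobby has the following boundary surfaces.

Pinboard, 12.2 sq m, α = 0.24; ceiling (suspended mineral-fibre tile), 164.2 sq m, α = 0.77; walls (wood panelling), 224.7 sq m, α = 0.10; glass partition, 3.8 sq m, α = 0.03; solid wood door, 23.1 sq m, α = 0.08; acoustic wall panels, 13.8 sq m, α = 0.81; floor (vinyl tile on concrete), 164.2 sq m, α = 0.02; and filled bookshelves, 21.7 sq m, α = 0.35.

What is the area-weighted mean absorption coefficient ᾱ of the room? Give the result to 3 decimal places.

Total surface area S = 627.7 sq m.
Σ(Sᵢαᵢ) = 12.2×0.24 + 164.2×0.77 + 224.7×0.10 + 3.8×0.03 + 23.1×0.08 + 13.8×0.81 + 164.2×0.02 + 21.7×0.35 = 175.851.
ᾱ = 175.851 / 627.7 = 0.280.

0.280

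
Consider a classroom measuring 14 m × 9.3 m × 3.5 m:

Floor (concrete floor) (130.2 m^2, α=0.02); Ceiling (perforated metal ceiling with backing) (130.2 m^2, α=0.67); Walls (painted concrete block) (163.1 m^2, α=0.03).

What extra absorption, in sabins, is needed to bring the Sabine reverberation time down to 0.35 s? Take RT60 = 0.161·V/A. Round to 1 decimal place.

114.9 sabins

Total absorption A₁ = 130.2·0.02 + 130.2·0.67 + 163.1·0.03
  = 2.604 + 87.234 + 4.893 = 94.731 m^2 sabins.
V = 455.7 m³. Required absorption A₂ = 0.161 × 455.7 / 0.35 = 209.622 sabins.
ΔA = A₂ − A₁ = 209.622 − 94.731 = 114.9 sabins.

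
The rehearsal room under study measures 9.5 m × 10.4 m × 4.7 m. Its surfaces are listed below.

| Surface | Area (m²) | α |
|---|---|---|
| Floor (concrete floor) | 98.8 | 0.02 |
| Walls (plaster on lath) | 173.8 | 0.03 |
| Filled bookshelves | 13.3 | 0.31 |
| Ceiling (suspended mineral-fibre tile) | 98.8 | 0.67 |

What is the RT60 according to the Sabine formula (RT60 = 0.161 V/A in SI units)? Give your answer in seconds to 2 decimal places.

0.96 s

Summing Sᵢαᵢ: 1.976 + 5.214 + 4.123 + 66.196 → A = 77.509 sabins.
Volume V = 9.5 × 10.4 × 4.7 = 464.36 m³.
Sabine: RT60 = 0.161 × 464.36 / 77.509 = 0.96 s.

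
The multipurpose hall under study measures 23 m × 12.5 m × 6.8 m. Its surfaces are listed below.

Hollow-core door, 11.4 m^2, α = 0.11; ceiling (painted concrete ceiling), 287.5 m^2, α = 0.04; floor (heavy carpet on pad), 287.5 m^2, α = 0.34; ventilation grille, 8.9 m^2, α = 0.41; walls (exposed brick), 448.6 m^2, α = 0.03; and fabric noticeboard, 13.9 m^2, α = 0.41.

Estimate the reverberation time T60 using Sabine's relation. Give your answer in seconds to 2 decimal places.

A = Σ Sᵢαᵢ = 11.4×0.11 + 287.5×0.04 + 287.5×0.34 + 8.9×0.41 + 448.6×0.03 + 13.9×0.41 = 133.310 sabins.
Volume V = 23 × 12.5 × 6.8 = 1955 m³.
T = 0.161 V/A = 0.161·1955/133.310 = 2.36 s.

2.36 s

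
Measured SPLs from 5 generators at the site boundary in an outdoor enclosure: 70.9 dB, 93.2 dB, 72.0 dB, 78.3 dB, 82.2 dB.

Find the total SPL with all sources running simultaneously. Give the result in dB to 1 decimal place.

Converting to relative power and adding: 10^(70.9/10) + 10^(93.2/10) + 10^(72.0/10) + 10^(78.3/10) + 10^(82.2/10) = 2.351e+09.
Combined level = 10 log₁₀(2.351e+09) = 93.7 dB.

93.7 dB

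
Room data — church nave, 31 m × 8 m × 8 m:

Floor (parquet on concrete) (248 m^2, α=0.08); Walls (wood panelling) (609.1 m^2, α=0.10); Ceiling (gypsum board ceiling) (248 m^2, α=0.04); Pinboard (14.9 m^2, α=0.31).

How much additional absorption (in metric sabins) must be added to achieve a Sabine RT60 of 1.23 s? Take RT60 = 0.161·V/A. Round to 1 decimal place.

Summing Sᵢαᵢ: 19.840 + 60.910 + 9.920 + 4.619 → A₁ = 95.289 sabins.
For T = 1.23 s, need A₂ = 0.161·V/T = 0.161·1984/1.23 = 259.694 sabins.
Shortfall: 259.694 − 95.289 = 164.4 sabins.

164.4 sabins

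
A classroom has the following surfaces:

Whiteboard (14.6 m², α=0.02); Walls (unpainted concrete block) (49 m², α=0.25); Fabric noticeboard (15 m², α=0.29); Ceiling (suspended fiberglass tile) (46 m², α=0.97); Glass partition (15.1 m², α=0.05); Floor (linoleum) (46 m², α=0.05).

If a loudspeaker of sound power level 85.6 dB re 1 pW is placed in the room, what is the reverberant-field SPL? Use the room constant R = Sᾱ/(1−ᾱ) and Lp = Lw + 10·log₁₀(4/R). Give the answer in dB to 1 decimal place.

A = 64.567 sabins; S = 185.7 m².
ᾱ = 0.3477, so room constant R = A/(1−ᾱ) = 98.984 m².
Lp = Lw + 10 log₁₀(4/R) = 85.6 -13.94 = 71.7 dB.

71.7 dB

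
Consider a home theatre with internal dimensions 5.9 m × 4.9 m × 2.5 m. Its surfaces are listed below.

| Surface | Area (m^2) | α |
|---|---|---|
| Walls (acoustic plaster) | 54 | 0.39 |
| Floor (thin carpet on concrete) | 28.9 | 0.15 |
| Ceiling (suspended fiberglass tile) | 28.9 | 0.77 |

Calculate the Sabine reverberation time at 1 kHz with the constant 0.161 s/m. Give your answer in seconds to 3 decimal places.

0.244 s

Total absorption A = 54*0.39 + 28.9*0.15 + 28.9*0.77
  = 21.060 + 4.335 + 22.253 = 47.648 m^2 sabins.
Room volume: 72.275 m³.
RT60 = 0.161 · V / A = 0.161 × 72.275 / 47.648 = 0.244 s.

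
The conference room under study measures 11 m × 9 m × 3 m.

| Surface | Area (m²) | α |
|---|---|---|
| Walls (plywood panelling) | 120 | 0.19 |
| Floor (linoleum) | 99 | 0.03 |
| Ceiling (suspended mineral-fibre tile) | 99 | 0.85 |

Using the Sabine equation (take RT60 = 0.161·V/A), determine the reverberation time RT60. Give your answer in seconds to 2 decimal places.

Total absorption A = 120·0.19 + 99·0.03 + 99·0.85
  = 22.800 + 2.970 + 84.150 = 109.920 m² sabins.
Room volume: 297 m³.
T = 0.161 V/A = 0.161·297/109.920 = 0.44 s.

0.44 sec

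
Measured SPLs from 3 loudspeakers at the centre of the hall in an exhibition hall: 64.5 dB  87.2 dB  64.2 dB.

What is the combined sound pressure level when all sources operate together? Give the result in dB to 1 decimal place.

Converting to relative power and adding: 10^(64.5/10) + 10^(87.2/10) + 10^(64.2/10) = 5.303e+08.
Back to dB: 10·log₁₀ Σ = 87.2 dB.

87.2 dB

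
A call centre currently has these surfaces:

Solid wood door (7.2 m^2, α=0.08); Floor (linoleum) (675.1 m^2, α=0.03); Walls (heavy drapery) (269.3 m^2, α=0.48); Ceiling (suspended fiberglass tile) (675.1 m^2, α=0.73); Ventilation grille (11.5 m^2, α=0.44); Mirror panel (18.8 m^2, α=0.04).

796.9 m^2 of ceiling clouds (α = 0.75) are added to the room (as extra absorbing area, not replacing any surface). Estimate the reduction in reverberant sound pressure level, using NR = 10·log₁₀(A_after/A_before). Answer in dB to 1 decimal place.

Summing Sᵢαᵢ: 0.576 + 20.253 + 129.264 + 492.823 + 5.060 + 0.752 → A_before = 648.728 sabins.
Added absorption = 796.9 × 0.75 = 597.675 sabins.
A_after = 648.728 + 597.675 = 1246.403 sabins.
NR = 10·log₁₀(1246.403/648.728) = 2.8 dB.

2.8 dB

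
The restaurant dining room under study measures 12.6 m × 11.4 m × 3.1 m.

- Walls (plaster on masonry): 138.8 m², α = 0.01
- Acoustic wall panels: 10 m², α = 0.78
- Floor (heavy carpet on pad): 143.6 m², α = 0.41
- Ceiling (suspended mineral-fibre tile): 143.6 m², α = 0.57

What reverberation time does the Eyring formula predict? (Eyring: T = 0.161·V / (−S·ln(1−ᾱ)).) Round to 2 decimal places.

0.39 seconds

S = Σ Sᵢ = 436.0 m².
Absorption A = 138.8·0.01 + 10·0.78 + 143.6·0.41 + 143.6·0.57 = 149.916 sabins.
Mean coefficient ᾱ = A/S = 0.3438.
−S·ln(1−ᾱ) = −436.0 × ln(1 − 0.3438) = 183.682.
V = 12.6 × 11.4 × 3.1 = 445.284 m³.
RT60 = 0.161 × 445.284 / 183.682 = 0.39 s.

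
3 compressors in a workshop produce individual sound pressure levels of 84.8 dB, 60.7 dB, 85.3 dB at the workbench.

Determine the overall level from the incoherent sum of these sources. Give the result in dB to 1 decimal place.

Converting to relative power and adding: 10^(84.8/10) + 10^(60.7/10) + 10^(85.3/10) = 6.42e+08.
Combined level = 10 log₁₀(6.42e+08) = 88.1 dB.

88.1 dB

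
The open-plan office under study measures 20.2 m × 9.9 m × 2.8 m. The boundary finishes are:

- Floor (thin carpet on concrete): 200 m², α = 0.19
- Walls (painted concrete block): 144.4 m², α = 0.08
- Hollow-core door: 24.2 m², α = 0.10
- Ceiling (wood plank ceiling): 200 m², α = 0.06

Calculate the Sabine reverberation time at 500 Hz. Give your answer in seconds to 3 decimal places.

Equivalent absorption area: A = 200*0.19 + 144.4*0.08 + 24.2*0.10 + 200*0.06 = 63.972 m².
Room volume: 559.944 m³.
Sabine: RT60 = 0.161 × 559.944 / 63.972 = 1.409 s.

1.409 s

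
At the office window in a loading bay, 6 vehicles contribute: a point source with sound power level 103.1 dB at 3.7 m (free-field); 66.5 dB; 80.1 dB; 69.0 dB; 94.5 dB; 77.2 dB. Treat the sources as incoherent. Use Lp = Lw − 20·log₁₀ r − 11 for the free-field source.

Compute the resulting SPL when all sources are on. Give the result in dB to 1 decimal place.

94.9 dB

Source at 3.7 m: Lp = 103.1 − 20·log₁₀(3.7) − 11 = 80.7 dB.
Sum in the linear (power) domain: Σ 10^(Lᵢ/10) = 10^(80.7/10) + 10^(66.5/10) + 10^(80.1/10) + 10^(69.0/10) + 10^(94.5/10) + 10^(77.2/10) = 3.103e+09.
Combined level = 10 log₁₀(3.103e+09) = 94.9 dB.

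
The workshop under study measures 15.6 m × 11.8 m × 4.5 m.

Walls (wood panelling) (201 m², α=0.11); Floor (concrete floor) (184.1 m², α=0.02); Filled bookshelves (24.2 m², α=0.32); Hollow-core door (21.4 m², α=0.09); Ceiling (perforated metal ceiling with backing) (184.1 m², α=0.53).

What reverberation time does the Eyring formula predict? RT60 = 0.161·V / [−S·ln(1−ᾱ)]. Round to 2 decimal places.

S = Σ Sᵢ = 614.8 m².
Σ(Sᵢαᵢ) = 201·0.11 + 184.1·0.02 + 24.2·0.32 + 21.4·0.09 + 184.1·0.53 = 133.035.
ᾱ = 133.035 / 614.8 = 0.2164.
−S·ln(1−ᾱ) = −614.8 × ln(1 − 0.2164) = 149.923.
V = 15.6 × 11.8 × 4.5 = 828.36 m³.
T = 0.161·V/[−S·ln(1−ᾱ)] = 0.161·828.36/149.923 = 0.89 s.

0.89 seconds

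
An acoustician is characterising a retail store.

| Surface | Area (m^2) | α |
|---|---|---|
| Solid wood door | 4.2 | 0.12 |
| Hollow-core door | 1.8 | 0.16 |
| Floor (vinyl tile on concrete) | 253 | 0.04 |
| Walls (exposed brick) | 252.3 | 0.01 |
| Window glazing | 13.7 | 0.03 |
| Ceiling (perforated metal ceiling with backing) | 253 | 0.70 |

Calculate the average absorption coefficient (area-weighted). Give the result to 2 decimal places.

0.25

S = Σ Sᵢ = 4.2 + 1.8 + 253 + 252.3 + 13.7 + 253 = 778.0 m^2.
Weighted sum Σ Sα = 190.946.
ᾱ = A/S = 0.25.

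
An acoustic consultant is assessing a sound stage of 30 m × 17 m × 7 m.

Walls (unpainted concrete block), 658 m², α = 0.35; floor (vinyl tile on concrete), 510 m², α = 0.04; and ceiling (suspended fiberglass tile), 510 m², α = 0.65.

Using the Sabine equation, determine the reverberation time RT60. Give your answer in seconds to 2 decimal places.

0.99 s

Equivalent absorption area: A = 658*0.35 + 510*0.04 + 510*0.65 = 582.200 m².
V = 30·17·7 = 3570 m³.
T = 0.161 V/A = 0.161·3570/582.200 = 0.99 s.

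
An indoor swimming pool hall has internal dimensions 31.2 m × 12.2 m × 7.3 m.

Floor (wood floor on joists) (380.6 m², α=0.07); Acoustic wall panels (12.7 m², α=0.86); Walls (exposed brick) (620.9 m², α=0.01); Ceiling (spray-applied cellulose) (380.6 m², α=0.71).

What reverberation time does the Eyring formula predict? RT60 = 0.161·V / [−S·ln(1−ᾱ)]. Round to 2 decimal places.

Total surface area S = 380.6 + 12.7 + 620.9 + 380.6 = 1394.8 m².
Σ(Sᵢαᵢ) = 380.6×0.07 + 12.7×0.86 + 620.9×0.01 + 380.6×0.71 = 313.999.
Mean coefficient ᾱ = A/S = 0.2251.
−S·ln(1−ᾱ) = −1394.8 × ln(1 − 0.2251) = 355.704.
V = 31.2 × 12.2 × 7.3 = 2778.672 m³.
T = 0.161·V/[−S·ln(1−ᾱ)] = 0.161·2778.672/355.704 = 1.26 s.

1.26 seconds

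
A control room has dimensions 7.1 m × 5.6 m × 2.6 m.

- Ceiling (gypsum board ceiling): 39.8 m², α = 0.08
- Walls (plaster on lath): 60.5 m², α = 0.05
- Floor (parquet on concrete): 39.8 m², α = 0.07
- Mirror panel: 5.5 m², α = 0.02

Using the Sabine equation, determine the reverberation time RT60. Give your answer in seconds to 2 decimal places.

1.83 seconds

A = Σ Sᵢαᵢ = 39.8·0.08 + 60.5·0.05 + 39.8·0.07 + 5.5·0.02 = 9.105 sabins.
V = 7.1·5.6·2.6 = 103.376 m³.
RT60 = 0.161 · V / A = 0.161 × 103.376 / 9.105 = 1.83 s.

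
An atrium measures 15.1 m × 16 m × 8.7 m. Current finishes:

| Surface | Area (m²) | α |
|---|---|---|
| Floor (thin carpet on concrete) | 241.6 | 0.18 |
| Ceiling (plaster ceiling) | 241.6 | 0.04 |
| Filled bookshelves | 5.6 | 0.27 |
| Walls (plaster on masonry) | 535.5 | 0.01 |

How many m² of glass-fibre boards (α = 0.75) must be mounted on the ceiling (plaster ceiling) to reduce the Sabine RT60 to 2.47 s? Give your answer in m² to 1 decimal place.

108.4

A₁ = Σ Sᵢαᵢ = 241.6×0.18 + 241.6×0.04 + 5.6×0.27 + 535.5×0.01 = 60.019 sabins.
V = 2101.92 m³. Target absorption A₂ = 0.161 × 2101.92 / 2.47 = 137.008 sabins.
ΔA needed = 137.008 − 60.019 = 76.989 sabins.
Net gain per m²: Δα = 0.75 − 0.04 = 0.71.
Panel area = 76.989 / 0.71 = 108.4 m².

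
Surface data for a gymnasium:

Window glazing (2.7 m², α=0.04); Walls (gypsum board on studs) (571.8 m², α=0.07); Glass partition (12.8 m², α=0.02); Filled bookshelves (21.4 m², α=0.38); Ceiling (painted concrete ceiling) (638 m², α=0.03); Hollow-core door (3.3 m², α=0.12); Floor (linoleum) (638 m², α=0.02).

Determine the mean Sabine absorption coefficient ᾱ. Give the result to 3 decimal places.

Total surface area S = 1888.0 m².
Weighted sum Σ Sα = 80.818.
ᾱ = A/S = 0.043.

0.043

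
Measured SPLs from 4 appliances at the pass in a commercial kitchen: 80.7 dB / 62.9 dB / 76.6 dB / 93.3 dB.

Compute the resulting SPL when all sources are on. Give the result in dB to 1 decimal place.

93.6 dB

Σ 10^(Lᵢ/10) = 2.303e+09.
Combined level = 10 log₁₀(2.303e+09) = 93.6 dB.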